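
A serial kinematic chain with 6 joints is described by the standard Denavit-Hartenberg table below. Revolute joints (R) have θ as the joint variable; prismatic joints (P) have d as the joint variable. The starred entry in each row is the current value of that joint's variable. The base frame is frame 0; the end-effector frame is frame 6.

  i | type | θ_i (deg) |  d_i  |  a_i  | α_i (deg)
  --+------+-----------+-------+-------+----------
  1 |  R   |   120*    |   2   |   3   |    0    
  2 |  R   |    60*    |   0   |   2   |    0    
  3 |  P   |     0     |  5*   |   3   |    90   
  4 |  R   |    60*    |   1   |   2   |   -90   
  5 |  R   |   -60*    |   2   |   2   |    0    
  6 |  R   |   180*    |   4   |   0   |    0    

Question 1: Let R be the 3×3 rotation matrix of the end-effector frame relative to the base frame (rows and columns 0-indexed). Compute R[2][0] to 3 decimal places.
-0.433

End-effector x-axis (col 0 of R) = (0.2500,-0.8660,-0.4330)
R[2][0] = -0.4330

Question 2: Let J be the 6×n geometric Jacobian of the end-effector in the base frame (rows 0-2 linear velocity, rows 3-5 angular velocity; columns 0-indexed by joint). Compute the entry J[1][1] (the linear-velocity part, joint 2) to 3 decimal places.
axis z_1 = (0.0000,0.0000,1.0000); lever o_n−o_1 = (-1.3038,2.7321,10.5981)
cross product → J_v[:, 1] = (-2.7321,-1.3038,0.0000)
J_ω[:, 1] = z_1
entry J[1][1] = -1.3038

-1.304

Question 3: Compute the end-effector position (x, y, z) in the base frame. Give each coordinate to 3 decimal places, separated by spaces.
after link 1: o_1 = (-1.5000, 2.5981, 2.0000)
after link 2: o_2 = (-3.5000, 2.5981, 2.0000)
after link 3: o_3 = (-6.5000, 2.5981, 7.0000)
after link 4: o_4 = (-7.5000, 3.5981, 8.7321)
after link 5: o_5 = (-6.2679, 5.3301, 10.5981)
after link 6: o_6 = (-2.8038, 5.3301, 12.5981)

-2.804 5.330 12.598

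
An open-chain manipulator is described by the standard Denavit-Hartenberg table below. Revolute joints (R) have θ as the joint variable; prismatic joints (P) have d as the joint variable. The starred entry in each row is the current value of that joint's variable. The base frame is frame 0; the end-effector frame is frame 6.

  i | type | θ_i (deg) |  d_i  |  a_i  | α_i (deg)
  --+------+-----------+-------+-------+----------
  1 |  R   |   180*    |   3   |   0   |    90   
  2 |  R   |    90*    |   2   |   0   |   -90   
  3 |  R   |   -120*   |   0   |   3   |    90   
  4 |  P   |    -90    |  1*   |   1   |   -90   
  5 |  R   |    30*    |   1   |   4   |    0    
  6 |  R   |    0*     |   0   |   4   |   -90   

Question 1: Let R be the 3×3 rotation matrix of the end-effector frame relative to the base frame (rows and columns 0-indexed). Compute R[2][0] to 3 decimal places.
0.433

End-effector x-axis (col 0 of R) = (-0.8660,0.2500,0.4330)
R[2][0] = 0.4330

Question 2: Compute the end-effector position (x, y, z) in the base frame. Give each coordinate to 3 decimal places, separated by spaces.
-7.928 6.964 3.598

after link 1: o_1 = (0.0000, 0.0000, 3.0000)
after link 2: o_2 = (0.0000, 2.0000, 3.0000)
after link 3: o_3 = (0.0000, 4.5981, 1.5000)
after link 4: o_4 = (-1.0000, 4.0981, 0.6340)
after link 5: o_5 = (-4.4641, 5.9641, 1.8660)
after link 6: o_6 = (-7.9282, 6.9641, 3.5981)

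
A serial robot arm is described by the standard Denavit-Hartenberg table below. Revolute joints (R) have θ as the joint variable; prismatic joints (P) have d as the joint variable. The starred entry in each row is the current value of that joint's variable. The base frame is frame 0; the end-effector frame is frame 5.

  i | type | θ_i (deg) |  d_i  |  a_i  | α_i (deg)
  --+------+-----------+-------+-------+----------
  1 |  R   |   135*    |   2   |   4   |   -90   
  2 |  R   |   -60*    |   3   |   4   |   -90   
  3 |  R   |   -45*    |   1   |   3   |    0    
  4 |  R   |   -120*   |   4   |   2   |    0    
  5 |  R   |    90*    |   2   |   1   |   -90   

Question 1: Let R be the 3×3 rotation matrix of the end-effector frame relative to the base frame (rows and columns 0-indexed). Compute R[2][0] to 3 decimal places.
End-effector x-axis (col 0 of R) = (-0.7745,-0.5915,0.2241)
R[2][0] = 0.2241

0.224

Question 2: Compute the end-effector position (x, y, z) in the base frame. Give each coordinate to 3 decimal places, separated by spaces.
-13.358 4.017 2.352

after link 1: o_1 = (-2.8284, 2.8284, 2.0000)
after link 2: o_2 = (-6.3640, 2.1213, 5.4641)
after link 3: o_3 = (-9.2263, 1.9837, 6.8012)
after link 4: o_4 = (-11.3588, 3.3841, 3.1282)
after link 5: o_5 = (-13.3581, 4.0174, 2.3523)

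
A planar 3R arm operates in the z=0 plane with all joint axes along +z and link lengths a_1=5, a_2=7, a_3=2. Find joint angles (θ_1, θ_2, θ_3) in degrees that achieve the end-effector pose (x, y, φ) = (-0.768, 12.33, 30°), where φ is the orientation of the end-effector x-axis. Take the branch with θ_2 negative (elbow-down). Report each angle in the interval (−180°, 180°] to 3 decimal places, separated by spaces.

120.003 -30.004 -59.999

wrist centre = target − a_3·(cos φ, sin φ) = (-2.5001, 11.3300)
cos θ_2 = (134.6192−5²−7²)/(2·5·7) = 0.8660; θ_2 = -30.0043° (elbow-down)
β = atan2(11.3300,-2.5001) = 102.4434°; ψ = atan2(-3.5005,11.0619) = -17.5596°
θ_1 = β − ψ = 120.0029°
θ_3 = φ − θ_1 − θ_2 = -59.9986° (wrapped to (-180°,180°])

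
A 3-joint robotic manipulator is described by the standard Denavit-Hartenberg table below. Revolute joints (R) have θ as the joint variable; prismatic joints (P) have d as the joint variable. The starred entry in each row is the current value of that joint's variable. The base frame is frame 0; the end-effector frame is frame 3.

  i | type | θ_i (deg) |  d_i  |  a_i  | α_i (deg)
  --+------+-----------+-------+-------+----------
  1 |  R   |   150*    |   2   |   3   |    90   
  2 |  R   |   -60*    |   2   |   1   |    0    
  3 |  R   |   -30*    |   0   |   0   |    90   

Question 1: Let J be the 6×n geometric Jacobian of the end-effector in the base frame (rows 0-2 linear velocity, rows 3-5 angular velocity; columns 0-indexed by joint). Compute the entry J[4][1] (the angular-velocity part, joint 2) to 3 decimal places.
axis z_1 = (0.5000,0.8660,0.0000); lever o_n−o_1 = (0.5670,1.9821,-0.8660)
cross product → J_v[:, 1] = (-0.7500,0.4330,0.5000)
J_ω[:, 1] = z_1
entry J[4][1] = 0.8660

0.866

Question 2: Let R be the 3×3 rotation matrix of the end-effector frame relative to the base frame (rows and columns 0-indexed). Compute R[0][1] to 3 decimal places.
End-effector y-axis (col 1 of R) = (0.5000,0.8660,0.0000)
R[0][1] = 0.5000

0.500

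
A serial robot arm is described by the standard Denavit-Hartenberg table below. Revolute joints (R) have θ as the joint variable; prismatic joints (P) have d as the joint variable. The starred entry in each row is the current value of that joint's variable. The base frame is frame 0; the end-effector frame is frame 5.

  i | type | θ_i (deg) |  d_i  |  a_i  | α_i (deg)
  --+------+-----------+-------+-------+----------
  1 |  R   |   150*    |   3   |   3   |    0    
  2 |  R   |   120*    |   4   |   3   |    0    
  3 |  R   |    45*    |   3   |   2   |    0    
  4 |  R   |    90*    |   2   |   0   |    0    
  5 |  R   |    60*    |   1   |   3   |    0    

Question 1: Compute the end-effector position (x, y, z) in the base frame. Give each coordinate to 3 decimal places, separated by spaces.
after link 1: o_1 = (-2.5981, 1.5000, 3.0000)
after link 2: o_2 = (-2.5981, -1.5000, 7.0000)
after link 3: o_3 = (-1.1839, -2.9142, 10.0000)
after link 4: o_4 = (-1.1839, -2.9142, 12.0000)
after link 5: o_5 = (-1.9603, -0.0164, 13.0000)

-1.960 -0.016 13.000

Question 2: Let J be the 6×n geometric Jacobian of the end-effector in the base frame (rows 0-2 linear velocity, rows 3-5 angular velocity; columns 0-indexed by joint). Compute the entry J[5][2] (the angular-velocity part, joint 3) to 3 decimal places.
axis z_2 = (0.0000,0.0000,1.0000); lever o_n−o_2 = (0.6378,1.4836,6.0000)
cross product → J_v[:, 2] = (-1.4836,0.6378,0.0000)
J_ω[:, 2] = z_2
entry J[5][2] = 1.0000

1.000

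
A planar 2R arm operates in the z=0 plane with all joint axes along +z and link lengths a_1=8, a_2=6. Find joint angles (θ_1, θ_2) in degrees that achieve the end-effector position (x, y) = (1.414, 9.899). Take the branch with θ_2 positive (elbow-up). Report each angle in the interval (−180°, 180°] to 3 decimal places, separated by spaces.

cos θ_2 = (99.9896−8²−6²)/(2·8·6) = -0.0001; θ_2 = 90.0062° (elbow-up)
β = atan2(9.8990,1.4140) = 81.8707°; ψ = atan2(6.0000,7.9993) = 36.8721°
θ_1 = β − ψ = 44.9986°

44.999 90.006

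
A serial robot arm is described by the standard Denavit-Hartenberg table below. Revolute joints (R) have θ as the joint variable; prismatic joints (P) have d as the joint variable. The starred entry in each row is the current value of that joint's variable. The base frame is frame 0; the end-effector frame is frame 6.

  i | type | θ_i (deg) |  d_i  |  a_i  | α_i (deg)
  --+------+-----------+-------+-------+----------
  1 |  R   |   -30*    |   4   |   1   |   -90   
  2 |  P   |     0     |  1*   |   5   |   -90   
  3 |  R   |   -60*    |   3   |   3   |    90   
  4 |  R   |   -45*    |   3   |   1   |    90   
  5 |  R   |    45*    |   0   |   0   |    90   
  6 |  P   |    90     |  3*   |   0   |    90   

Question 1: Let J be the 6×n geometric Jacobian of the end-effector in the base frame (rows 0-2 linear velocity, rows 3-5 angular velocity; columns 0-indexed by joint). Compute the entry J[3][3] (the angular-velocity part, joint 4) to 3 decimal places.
-0.500

axis z_3 = (-0.5000,0.8660,0.0000); lever o_n−o_3 = (1.4721,1.8645,2.2071)
cross product → J_v[:, 3] = (1.9114,1.1036,-2.2071)
J_ω[:, 3] = z_3
entry J[3][3] = -0.5000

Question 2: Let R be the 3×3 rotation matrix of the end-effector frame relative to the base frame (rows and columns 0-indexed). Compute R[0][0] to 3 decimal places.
End-effector x-axis (col 0 of R) = (-0.6124,-0.3536,0.7071)
R[0][0] = -0.6124

-0.612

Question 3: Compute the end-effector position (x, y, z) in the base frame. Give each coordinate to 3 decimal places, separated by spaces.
9.766 1.231 3.207

after link 1: o_1 = (0.8660, -0.5000, 4.0000)
after link 2: o_2 = (5.6962, -2.1340, 4.0000)
after link 3: o_3 = (8.2942, -0.6340, 1.0000)
after link 4: o_4 = (7.4066, 2.3177, 1.7071)
after link 5: o_5 = (7.4066, 2.3177, 1.7071)
after link 6: o_6 = (9.7663, 1.2305, 3.2071)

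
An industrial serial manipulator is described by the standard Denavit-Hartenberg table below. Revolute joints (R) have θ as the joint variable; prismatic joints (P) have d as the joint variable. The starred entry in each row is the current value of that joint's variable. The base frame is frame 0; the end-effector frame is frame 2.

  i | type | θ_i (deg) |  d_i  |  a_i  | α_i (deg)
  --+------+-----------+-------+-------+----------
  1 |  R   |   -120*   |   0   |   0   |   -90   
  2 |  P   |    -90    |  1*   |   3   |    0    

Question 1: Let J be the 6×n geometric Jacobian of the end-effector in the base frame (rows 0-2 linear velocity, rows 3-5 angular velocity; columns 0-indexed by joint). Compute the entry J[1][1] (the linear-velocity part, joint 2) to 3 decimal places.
-0.500

prismatic axis z_1 = (0.8660,-0.5000,0.0000)
J_v[:, 1] = z_1; J_ω[:, 1] = (0,0,0)
entry J[1][1] = -0.5000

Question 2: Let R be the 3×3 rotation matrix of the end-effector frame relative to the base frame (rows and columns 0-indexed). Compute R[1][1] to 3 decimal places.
End-effector y-axis (col 1 of R) = (-0.5000,-0.8660,-0.0000)
R[1][1] = -0.8660

-0.866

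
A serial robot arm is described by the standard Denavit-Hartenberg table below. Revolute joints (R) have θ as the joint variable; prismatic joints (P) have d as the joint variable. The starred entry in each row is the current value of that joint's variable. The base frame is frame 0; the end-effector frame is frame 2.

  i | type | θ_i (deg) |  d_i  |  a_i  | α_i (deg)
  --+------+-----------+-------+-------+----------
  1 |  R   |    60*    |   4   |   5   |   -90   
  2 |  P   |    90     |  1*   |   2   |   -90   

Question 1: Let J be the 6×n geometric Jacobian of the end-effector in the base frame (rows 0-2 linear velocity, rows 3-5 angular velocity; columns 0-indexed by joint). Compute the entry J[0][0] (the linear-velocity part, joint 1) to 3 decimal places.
-4.830

axis z_0 = ẑ; lever o_n−o_0 = (1.6340,4.8301,2.0000)
cross product → J_v[:, 0] = (-4.8301,1.6340,0.0000)
J_ω[:, 0] = z_0
entry J[0][0] = -4.8301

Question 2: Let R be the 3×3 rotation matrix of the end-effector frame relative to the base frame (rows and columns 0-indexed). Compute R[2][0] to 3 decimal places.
-1.000

End-effector x-axis (col 0 of R) = (-0.0000,0.0000,-1.0000)
R[2][0] = -1.0000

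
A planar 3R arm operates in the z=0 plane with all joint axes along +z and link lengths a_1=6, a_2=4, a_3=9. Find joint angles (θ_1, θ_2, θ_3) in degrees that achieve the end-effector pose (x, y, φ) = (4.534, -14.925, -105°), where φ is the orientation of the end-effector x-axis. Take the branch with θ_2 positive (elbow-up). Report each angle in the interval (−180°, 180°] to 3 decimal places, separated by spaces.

wrist centre = target − a_3·(cos φ, sin φ) = (6.8634, -6.2317)
cos θ_2 = (85.9395−6²−4²)/(2·6·4) = 0.7071; θ_2 = 45.0027° (elbow-up)
β = atan2(-6.2317,6.8634) = -42.2382°; ψ = atan2(2.8286,8.8283) = 17.7653°
θ_1 = β − ψ = -60.0035°
θ_3 = φ − θ_1 − θ_2 = -89.9992° (wrapped to (-180°,180°])

-60.003 45.003 -89.999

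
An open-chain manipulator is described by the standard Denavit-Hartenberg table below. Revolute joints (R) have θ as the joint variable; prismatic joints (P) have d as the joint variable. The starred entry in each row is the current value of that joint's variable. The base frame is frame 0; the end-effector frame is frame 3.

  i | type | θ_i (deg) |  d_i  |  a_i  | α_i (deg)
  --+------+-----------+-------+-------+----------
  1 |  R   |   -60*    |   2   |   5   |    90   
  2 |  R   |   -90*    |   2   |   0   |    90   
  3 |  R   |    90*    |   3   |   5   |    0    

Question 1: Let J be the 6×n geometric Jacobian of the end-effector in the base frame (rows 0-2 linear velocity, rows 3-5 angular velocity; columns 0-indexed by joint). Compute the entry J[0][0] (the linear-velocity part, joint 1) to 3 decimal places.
5.232

axis z_0 = ẑ; lever o_n−o_0 = (-5.0622,-5.2321,2.0000)
cross product → J_v[:, 0] = (5.2321,-5.0622,0.0000)
J_ω[:, 0] = z_0
entry J[0][0] = 5.2321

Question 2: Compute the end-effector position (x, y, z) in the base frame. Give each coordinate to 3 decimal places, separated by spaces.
-5.062 -5.232 2.000

after link 1: o_1 = (2.5000, -4.3301, 2.0000)
after link 2: o_2 = (0.7679, -5.3301, 2.0000)
after link 3: o_3 = (-5.0622, -5.2321, 2.0000)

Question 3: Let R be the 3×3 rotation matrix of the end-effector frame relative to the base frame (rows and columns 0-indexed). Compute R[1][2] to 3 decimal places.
0.866

End-effector z-axis (col 2 of R) = (-0.5000,0.8660,-0.0000)
R[1][2] = 0.8660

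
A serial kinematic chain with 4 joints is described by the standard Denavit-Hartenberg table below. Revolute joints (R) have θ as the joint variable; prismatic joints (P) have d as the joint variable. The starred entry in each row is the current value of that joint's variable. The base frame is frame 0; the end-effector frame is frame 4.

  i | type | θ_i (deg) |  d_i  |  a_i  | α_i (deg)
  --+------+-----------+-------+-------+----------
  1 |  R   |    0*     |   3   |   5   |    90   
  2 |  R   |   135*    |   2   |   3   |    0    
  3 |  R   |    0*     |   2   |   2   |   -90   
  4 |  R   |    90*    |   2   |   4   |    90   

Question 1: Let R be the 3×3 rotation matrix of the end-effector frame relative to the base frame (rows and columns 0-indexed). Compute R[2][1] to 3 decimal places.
-0.707

End-effector y-axis (col 1 of R) = (-0.7071,-0.0000,-0.7071)
R[2][1] = -0.7071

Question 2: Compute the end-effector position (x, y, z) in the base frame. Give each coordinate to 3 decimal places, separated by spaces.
0.050 0.000 5.121

after link 1: o_1 = (5.0000, 0.0000, 3.0000)
after link 2: o_2 = (2.8787, -2.0000, 5.1213)
after link 3: o_3 = (1.4645, -4.0000, 6.5355)
after link 4: o_4 = (0.0503, 0.0000, 5.1213)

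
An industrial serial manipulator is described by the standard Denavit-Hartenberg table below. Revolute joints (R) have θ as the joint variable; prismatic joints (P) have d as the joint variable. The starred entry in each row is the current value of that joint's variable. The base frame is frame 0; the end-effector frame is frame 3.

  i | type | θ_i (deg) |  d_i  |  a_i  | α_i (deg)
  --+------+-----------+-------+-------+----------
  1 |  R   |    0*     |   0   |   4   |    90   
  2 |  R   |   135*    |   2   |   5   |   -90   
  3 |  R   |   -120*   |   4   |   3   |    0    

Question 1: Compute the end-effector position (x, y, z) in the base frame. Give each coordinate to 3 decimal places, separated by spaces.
-1.303 -4.598 -0.354

after link 1: o_1 = (4.0000, 0.0000, 0.0000)
after link 2: o_2 = (0.4645, -2.0000, 3.5355)
after link 3: o_3 = (-1.3033, -4.5981, -0.3536)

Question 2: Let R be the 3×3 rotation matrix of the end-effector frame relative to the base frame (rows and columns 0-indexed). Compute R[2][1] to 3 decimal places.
End-effector y-axis (col 1 of R) = (-0.6124,-0.5000,0.6124)
R[2][1] = 0.6124

0.612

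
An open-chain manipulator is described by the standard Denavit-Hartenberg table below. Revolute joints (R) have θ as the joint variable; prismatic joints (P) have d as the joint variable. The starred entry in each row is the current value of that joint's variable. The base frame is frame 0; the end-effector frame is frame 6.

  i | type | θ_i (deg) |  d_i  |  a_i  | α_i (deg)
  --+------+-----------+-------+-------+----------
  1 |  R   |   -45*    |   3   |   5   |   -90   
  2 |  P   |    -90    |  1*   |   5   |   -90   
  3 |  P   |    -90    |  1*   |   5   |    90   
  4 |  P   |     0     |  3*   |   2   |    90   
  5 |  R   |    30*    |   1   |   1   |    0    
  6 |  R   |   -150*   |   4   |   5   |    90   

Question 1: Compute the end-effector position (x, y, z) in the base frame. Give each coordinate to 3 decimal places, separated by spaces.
after link 1: o_1 = (3.5355, -3.5355, 3.0000)
after link 2: o_2 = (4.2426, -2.8284, 8.0000)
after link 3: o_3 = (8.4853, -0.0000, 8.0000)
after link 4: o_4 = (9.8995, 1.4142, 5.0000)
after link 5: o_5 = (9.8048, 2.7337, 4.5000)
after link 6: o_6 = (5.2086, 3.7944, 8.8301)

5.209 3.794 8.830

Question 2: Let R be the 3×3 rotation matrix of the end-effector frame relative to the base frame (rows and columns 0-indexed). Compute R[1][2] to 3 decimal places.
End-effector z-axis (col 2 of R) = (-0.6124,-0.6124,-0.5000)
R[1][2] = -0.6124

-0.612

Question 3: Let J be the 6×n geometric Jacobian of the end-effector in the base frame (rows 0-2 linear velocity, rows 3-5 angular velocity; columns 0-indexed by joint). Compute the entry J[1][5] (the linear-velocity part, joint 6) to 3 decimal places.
axis z_5 = (-0.7071,0.7071,-0.0000); lever o_n−o_5 = (-4.5962,1.0607,4.3301)
cross product → J_v[:, 5] = (3.0619,3.0619,2.5000)
J_ω[:, 5] = z_5
entry J[1][5] = 3.0619

3.062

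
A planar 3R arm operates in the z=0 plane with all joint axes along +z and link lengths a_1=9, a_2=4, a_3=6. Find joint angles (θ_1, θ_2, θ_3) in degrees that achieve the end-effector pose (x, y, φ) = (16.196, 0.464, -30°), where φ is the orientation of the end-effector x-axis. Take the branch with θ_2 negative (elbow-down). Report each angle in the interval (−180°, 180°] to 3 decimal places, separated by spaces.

wrist centre = target − a_3·(cos φ, sin φ) = (10.9998, 3.4640)
cos θ_2 = (132.9959−9²−4²)/(2·9·4) = 0.4999; θ_2 = -60.0037° (elbow-down)
β = atan2(3.4640,10.9998) = 17.4799°; ψ = atan2(-3.4642,10.9998) = -17.4811°
θ_1 = β − ψ = 34.9610°
θ_3 = φ − θ_1 − θ_2 = -4.9573° (wrapped to (-180°,180°])

34.961 -60.004 -4.957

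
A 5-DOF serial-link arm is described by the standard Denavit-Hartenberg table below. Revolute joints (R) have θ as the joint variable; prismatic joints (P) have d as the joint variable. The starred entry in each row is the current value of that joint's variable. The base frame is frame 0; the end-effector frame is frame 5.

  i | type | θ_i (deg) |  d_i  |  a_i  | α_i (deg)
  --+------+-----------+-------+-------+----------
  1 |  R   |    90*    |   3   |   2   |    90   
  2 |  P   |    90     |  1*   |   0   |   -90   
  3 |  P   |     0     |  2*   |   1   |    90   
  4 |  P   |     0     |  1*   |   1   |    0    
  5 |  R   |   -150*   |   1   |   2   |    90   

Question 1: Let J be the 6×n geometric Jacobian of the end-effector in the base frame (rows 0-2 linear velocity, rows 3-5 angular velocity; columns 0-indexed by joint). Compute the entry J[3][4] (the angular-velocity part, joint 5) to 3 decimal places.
1.000

axis z_4 = (1.0000,-0.0000,0.0000); lever o_n−o_4 = (1.0000,1.0000,-1.7321)
cross product → J_v[:, 4] = (0.0000,1.7321,1.0000)
J_ω[:, 4] = z_4
entry J[3][4] = 1.0000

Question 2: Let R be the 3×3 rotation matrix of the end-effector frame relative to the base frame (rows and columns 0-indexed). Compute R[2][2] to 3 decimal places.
-0.500

End-effector z-axis (col 2 of R) = (0.0000,-0.8660,-0.5000)
R[2][2] = -0.5000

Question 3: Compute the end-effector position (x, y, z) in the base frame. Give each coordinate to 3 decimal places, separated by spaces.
after link 1: o_1 = (0.0000, 2.0000, 3.0000)
after link 2: o_2 = (1.0000, 2.0000, 3.0000)
after link 3: o_3 = (1.0000, 0.0000, 4.0000)
after link 4: o_4 = (2.0000, 0.0000, 5.0000)
after link 5: o_5 = (3.0000, 1.0000, 3.2679)

3.000 1.000 3.268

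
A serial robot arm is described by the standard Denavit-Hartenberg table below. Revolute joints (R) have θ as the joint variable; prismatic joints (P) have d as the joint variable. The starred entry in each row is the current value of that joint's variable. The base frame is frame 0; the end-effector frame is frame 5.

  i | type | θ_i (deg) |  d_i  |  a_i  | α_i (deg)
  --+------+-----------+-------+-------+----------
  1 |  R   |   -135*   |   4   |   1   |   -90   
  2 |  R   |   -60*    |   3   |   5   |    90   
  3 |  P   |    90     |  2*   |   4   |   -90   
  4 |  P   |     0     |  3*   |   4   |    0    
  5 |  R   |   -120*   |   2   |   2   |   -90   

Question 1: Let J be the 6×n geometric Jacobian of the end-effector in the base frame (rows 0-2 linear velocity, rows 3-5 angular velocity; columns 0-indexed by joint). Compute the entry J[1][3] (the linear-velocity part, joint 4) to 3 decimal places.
prismatic axis z_3 = (0.3536,0.3536,-0.8660)
J_v[:, 3] = z_3; J_ω[:, 3] = (0,0,0)
entry J[1][3] = 0.3536

0.354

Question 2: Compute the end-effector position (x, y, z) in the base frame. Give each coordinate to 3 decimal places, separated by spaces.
8.649 -5.493 5.866

after link 1: o_1 = (-0.7071, -0.7071, 4.0000)
after link 2: o_2 = (-0.3536, -4.5962, 8.3301)
after link 3: o_3 = (3.6996, -6.1999, 9.3301)
after link 4: o_4 = (7.5887, -7.9676, 6.7321)
after link 5: o_5 = (8.6494, -5.4928, 5.8660)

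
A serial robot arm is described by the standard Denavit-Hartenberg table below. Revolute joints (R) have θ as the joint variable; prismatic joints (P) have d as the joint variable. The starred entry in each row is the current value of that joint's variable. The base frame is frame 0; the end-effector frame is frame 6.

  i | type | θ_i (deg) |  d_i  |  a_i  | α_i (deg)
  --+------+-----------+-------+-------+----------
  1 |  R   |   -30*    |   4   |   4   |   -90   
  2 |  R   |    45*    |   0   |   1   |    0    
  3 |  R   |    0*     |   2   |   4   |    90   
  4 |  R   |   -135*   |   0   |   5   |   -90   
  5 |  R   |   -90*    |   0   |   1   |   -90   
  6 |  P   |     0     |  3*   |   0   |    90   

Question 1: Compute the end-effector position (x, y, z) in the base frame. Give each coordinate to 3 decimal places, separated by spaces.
after link 1: o_1 = (3.4641, -2.0000, 4.0000)
after link 2: o_2 = (4.0765, -2.3536, 3.2929)
after link 3: o_3 = (7.5260, -2.0357, 0.4645)
after link 4: o_4 = (3.5931, -3.8476, 2.9645)
after link 5: o_5 = (4.2055, -4.2011, 3.6716)
after link 6: o_6 = (1.8458, -5.2882, 5.1716)

1.846 -5.288 5.172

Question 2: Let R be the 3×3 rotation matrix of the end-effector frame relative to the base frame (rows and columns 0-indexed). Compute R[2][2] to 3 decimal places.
End-effector z-axis (col 2 of R) = (0.0795,-0.8624,-0.5000)
R[2][2] = -0.5000

-0.500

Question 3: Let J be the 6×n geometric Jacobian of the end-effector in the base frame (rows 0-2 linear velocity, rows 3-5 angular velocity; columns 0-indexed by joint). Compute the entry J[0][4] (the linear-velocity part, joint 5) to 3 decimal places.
-2.624

axis z_4 = (0.0795,-0.8624,-0.5000); lever o_n−o_4 = (-1.7473,-1.4407,2.2071)
cross product → J_v[:, 4] = (-2.6237,0.6983,-1.6213)
J_ω[:, 4] = z_4
entry J[0][4] = -2.6237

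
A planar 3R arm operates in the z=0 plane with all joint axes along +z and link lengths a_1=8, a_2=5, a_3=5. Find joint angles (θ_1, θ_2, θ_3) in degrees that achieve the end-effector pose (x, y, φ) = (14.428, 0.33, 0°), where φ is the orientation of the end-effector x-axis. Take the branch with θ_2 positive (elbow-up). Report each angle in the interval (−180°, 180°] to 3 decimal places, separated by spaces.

-30.002 90.003 -60.001

wrist centre = target − a_3·(cos φ, sin φ) = (9.4280, 0.3300)
cos θ_2 = (88.9961−8²−5²)/(2·8·5) = -0.0000; θ_2 = 90.0028° (elbow-up)
β = atan2(0.3300,9.4280) = 2.0047°; ψ = atan2(5.0000,7.9998) = 32.0062°
θ_1 = β − ψ = -30.0015°
θ_3 = φ − θ_1 − θ_2 = -60.0013° (wrapped to (-180°,180°])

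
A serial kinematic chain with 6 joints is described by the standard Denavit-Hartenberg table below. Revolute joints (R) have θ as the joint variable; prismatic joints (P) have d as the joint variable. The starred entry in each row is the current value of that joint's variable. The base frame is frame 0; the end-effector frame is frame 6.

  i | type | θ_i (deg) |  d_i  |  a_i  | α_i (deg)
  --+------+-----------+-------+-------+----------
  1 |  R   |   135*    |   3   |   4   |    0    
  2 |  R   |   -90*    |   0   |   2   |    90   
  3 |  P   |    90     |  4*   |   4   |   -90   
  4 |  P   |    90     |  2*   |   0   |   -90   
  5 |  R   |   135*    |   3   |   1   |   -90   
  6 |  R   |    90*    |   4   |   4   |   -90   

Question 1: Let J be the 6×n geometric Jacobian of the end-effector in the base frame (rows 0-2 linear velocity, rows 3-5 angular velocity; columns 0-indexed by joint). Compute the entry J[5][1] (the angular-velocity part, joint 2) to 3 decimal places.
1.000

axis z_1 = (0.0000,0.0000,1.0000); lever o_n−o_1 = (3.8284,-6.8284,5.0000)
cross product → J_v[:, 1] = (6.8284,3.8284,-0.0000)
J_ω[:, 1] = z_1
entry J[5][1] = 1.0000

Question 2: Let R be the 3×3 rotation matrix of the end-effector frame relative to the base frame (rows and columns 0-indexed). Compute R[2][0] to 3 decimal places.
End-effector x-axis (col 0 of R) = (0.0000,0.0000,1.0000)
R[2][0] = 1.0000

1.000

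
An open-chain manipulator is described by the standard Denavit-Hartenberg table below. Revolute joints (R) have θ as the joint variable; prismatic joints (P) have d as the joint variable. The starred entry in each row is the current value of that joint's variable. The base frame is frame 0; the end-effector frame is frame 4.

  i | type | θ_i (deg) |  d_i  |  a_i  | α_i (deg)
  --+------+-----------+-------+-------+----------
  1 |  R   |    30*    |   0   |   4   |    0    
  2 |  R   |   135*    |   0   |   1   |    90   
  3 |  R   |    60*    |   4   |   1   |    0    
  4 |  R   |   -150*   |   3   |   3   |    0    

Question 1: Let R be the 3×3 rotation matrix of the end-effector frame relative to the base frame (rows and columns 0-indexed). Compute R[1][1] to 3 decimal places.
0.259

End-effector y-axis (col 1 of R) = (-0.9659,0.2588,-0.0000)
R[1][1] = 0.2588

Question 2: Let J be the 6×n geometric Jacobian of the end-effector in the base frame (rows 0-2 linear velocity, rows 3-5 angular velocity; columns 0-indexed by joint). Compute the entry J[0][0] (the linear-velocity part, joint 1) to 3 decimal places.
axis z_0 = ẑ; lever o_n−o_0 = (3.8269,9.1497,-2.1340)
cross product → J_v[:, 0] = (-9.1497,3.8269,0.0000)
J_ω[:, 0] = z_0
entry J[0][0] = -9.1497

-9.150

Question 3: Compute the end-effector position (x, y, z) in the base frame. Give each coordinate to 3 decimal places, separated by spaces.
after link 1: o_1 = (3.4641, 2.0000, 0.0000)
after link 2: o_2 = (2.4982, 2.2588, 0.0000)
after link 3: o_3 = (3.0505, 6.2519, 0.8660)
after link 4: o_4 = (3.8269, 9.1497, -2.1340)

3.827 9.150 -2.134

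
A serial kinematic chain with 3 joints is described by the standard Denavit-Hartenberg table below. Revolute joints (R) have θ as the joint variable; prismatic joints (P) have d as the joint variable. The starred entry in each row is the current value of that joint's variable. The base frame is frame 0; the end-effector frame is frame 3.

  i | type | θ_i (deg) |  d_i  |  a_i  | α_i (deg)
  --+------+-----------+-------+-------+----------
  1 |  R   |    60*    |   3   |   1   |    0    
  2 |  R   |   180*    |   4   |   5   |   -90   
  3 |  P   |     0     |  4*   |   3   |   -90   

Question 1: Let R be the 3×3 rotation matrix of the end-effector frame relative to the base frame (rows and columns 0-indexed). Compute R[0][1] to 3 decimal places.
End-effector y-axis (col 1 of R) = (-0.8660,0.5000,-0.0000)
R[0][1] = -0.8660

-0.866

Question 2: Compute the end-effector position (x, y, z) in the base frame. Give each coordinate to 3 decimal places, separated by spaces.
after link 1: o_1 = (0.5000, 0.8660, 3.0000)
after link 2: o_2 = (-2.0000, -3.4641, 7.0000)
after link 3: o_3 = (-0.0359, -8.0622, 7.0000)

-0.036 -8.062 7.000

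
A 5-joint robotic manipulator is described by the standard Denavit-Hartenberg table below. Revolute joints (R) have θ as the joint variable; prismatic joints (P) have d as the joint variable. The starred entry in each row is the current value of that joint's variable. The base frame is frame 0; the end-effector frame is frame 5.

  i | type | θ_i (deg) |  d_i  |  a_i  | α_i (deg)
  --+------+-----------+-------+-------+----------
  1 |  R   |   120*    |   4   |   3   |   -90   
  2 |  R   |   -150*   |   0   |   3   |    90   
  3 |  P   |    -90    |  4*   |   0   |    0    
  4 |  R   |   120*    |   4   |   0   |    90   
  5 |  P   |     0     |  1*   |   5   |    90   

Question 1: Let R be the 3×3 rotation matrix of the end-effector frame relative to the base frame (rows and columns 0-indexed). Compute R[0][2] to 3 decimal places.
End-effector z-axis (col 2 of R) = (-0.2500,0.4330,0.8660)
R[0][2] = -0.2500

-0.250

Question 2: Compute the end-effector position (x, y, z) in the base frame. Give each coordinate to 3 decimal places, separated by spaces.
after link 1: o_1 = (-1.5000, 2.5981, 4.0000)
after link 2: o_2 = (-0.2010, 0.3481, 5.5000)
after link 3: o_3 = (0.7990, -1.3840, 2.0359)
after link 4: o_4 = (1.7990, -3.1160, -1.4282)
after link 5: o_5 = (2.4755, -7.5556, 0.9869)

2.475 -7.556 0.987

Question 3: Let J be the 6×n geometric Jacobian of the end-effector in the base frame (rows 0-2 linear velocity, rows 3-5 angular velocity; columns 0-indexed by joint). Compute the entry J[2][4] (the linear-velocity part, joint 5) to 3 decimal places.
prismatic axis z_4 = (0.9665,0.0580,0.2500)
J_v[:, 4] = z_4; J_ω[:, 4] = (0,0,0)
entry J[2][4] = 0.2500

0.250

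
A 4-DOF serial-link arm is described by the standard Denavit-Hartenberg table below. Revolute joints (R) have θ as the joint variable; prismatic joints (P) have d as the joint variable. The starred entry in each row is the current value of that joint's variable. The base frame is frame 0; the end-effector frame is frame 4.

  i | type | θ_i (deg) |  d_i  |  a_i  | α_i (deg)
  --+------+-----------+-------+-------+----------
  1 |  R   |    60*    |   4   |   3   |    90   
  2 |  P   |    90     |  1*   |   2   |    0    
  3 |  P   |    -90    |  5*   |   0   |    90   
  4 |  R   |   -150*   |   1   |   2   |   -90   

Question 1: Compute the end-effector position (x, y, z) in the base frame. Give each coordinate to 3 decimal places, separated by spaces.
4.964 -1.402 5.000

after link 1: o_1 = (1.5000, 2.5981, 4.0000)
after link 2: o_2 = (2.3660, 2.0981, 6.0000)
after link 3: o_3 = (6.6962, -0.4019, 6.0000)
after link 4: o_4 = (4.9641, -1.4019, 5.0000)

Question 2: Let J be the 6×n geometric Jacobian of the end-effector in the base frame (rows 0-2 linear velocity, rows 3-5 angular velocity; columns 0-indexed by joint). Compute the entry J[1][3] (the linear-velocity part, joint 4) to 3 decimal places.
axis z_3 = (0.0000,-0.0000,-1.0000); lever o_n−o_3 = (-1.7321,-1.0000,-1.0000)
cross product → J_v[:, 3] = (-1.0000,1.7321,-0.0000)
J_ω[:, 3] = z_3
entry J[1][3] = 1.7321

1.732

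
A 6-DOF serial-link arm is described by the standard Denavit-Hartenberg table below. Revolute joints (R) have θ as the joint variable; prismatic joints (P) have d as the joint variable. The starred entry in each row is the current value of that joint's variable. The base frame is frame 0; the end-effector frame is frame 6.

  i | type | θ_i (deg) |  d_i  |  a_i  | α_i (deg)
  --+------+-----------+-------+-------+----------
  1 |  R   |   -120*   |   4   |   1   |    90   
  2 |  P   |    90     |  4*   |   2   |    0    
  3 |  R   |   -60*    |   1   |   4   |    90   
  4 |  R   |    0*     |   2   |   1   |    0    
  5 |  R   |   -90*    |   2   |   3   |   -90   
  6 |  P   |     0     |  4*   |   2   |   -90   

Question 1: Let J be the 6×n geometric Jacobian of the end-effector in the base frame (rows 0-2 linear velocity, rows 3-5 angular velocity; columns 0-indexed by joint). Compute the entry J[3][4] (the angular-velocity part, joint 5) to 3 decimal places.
axis z_4 = (-0.2500,-0.4330,-0.8660); lever o_n−o_4 = (2.0981,-6.3660,0.2679)
cross product → J_v[:, 4] = (-5.6292,-1.7500,2.5000)
J_ω[:, 4] = z_4
entry J[3][4] = -0.2500

-0.250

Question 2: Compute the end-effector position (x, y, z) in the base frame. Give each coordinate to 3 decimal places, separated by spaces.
after link 1: o_1 = (-0.5000, -0.8660, 4.0000)
after link 2: o_2 = (-3.9641, 1.1340, 6.0000)
after link 3: o_3 = (-6.5622, -1.3660, 8.0000)
after link 4: o_4 = (-7.4952, -2.9821, 6.7679)
after link 5: o_5 = (-5.3971, -5.3481, 5.0359)
after link 6: o_6 = (-5.3971, -9.3481, 7.0359)

-5.397 -9.348 7.036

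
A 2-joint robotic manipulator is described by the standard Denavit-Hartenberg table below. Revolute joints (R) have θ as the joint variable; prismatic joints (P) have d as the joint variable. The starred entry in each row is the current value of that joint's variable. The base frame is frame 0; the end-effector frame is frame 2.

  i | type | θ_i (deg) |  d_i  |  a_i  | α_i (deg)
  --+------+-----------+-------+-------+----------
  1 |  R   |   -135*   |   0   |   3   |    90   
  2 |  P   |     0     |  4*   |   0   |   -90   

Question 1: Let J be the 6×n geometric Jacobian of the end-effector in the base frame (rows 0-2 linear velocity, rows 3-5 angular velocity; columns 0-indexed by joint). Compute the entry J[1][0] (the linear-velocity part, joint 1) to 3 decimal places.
-4.950

axis z_0 = ẑ; lever o_n−o_0 = (-4.9497,0.7071,0.0000)
cross product → J_v[:, 0] = (-0.7071,-4.9497,0.0000)
J_ω[:, 0] = z_0
entry J[1][0] = -4.9497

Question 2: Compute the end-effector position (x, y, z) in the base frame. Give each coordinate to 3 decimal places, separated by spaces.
-4.950 0.707 0.000

after link 1: o_1 = (-2.1213, -2.1213, 0.0000)
after link 2: o_2 = (-4.9497, 0.7071, 0.0000)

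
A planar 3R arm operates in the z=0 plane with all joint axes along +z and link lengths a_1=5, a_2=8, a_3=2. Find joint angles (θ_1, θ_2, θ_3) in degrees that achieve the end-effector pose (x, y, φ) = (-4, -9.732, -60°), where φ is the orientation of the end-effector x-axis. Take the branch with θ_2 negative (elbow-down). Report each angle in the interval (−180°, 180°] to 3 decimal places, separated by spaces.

wrist centre = target − a_3·(cos φ, sin φ) = (-5.0000, -7.9999)
cos θ_2 = (88.9992−5²−8²)/(2·5·8) = -0.0000; θ_2 = -90.0006° (elbow-down)
β = atan2(-7.9999,-5.0000) = -122.0055°; ψ = atan2(-8.0000,4.9999) = -57.9950°
θ_1 = β − ψ = -64.0105°
θ_3 = φ − θ_1 − θ_2 = 94.0111° (wrapped to (-180°,180°])

-64.011 -90.001 94.011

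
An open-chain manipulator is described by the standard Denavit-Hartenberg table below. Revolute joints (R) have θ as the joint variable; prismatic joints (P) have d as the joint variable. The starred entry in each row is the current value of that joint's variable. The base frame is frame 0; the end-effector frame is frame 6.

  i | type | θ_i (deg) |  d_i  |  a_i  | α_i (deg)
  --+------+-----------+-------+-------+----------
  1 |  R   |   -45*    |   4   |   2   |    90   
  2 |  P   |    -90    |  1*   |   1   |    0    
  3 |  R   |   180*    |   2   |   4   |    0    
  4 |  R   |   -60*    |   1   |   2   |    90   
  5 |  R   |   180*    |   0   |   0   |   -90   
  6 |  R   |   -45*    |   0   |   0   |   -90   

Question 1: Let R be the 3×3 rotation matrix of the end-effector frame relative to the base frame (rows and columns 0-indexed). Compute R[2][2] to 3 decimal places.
0.259

End-effector z-axis (col 2 of R) = (-0.6830,0.6830,0.2588)
R[2][2] = 0.2588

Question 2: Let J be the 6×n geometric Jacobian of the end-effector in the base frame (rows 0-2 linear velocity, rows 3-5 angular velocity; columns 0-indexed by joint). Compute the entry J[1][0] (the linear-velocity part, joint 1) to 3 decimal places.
-0.189

axis z_0 = ẑ; lever o_n−o_0 = (-0.1895,-5.4674,8.0000)
cross product → J_v[:, 0] = (5.4674,-0.1895,0.0000)
J_ω[:, 0] = z_0
entry J[1][0] = -0.1895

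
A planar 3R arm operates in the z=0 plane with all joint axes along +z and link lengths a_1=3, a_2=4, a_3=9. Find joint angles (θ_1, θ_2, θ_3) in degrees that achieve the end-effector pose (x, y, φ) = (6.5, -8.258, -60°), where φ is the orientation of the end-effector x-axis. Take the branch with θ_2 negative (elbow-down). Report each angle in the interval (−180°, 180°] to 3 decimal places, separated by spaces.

wrist centre = target − a_3·(cos φ, sin φ) = (2.0000, -0.4638)
cos θ_2 = (4.2151−3²−4²)/(2·3·4) = -0.8660; θ_2 = -150.0015° (elbow-down)
β = atan2(-0.4638,2.0000) = -13.0553°; ψ = atan2(-1.9999,-0.4642) = -103.0663°
θ_1 = β − ψ = 90.0109°
θ_3 = φ − θ_1 − θ_2 = -0.0095° (wrapped to (-180°,180°])

90.011 -150.001 -0.009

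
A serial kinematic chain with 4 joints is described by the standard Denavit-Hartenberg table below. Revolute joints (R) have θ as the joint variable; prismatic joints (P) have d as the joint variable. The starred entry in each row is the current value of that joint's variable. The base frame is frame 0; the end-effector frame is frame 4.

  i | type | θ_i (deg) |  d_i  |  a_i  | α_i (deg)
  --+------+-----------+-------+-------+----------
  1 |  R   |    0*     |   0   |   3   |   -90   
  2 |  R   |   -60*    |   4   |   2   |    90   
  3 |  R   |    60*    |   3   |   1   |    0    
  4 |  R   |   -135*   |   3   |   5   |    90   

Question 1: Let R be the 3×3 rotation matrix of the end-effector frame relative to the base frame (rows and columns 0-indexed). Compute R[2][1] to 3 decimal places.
0.500

End-effector y-axis (col 1 of R) = (-0.8660,0.0000,0.5000)
R[2][1] = 0.5000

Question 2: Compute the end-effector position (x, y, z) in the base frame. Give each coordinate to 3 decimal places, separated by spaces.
after link 1: o_1 = (3.0000, 0.0000, 0.0000)
after link 2: o_2 = (4.0000, 4.0000, 1.7321)
after link 3: o_3 = (1.6519, 4.8660, 3.6651)
after link 4: o_4 = (-0.2991, 0.0364, 6.2858)

-0.299 0.036 6.286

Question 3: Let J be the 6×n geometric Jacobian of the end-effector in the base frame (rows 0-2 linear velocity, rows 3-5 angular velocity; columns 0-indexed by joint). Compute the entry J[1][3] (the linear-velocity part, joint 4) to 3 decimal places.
axis z_3 = (-0.8660,0.0000,0.5000); lever o_n−o_3 = (-1.9510,-4.8296,2.6207)
cross product → J_v[:, 3] = (2.4148,1.2941,4.1826)
J_ω[:, 3] = z_3
entry J[1][3] = 1.2941

1.294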